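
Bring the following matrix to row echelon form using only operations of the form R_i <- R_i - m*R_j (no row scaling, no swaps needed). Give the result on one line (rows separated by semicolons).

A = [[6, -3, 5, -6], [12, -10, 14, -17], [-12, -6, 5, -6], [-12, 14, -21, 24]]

REF = [6 -3 5 -6; 0 -4 4 -5; 0 0 3 -3; 0 0 0 -1]

Forward elimination:
R2 <- R2 - (2)*R1:  [  0  -4   4  -5 ]
R3 <- R3 - (-2)*R1:  [   0  -12   15  -18 ]
R4 <- R4 - (-2)*R1:  [   0    8  -11   12 ]
R3 <- R3 - (3)*R2:  [  0   0   3  -3 ]
R4 <- R4 - (-2)*R2:  [  0   0  -3   2 ]
R4 <- R4 - (-1)*R3:  [  0   0   0  -1 ]
Row echelon form:
[ 6  -3  5  -6 ]
[ 0  -4  4  -5 ]
[ 0   0  3  -3 ]
[ 0   0  0  -1 ]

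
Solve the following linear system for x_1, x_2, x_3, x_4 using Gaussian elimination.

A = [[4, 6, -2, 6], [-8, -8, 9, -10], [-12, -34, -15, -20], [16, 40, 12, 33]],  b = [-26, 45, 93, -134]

Forward elimination on [A|b]:
R2 <- R2 - (-2)*R1:  [  0   4   5   2  -7 ]
R3 <- R3 - (-3)*R1:  [   0  -16  -21   -2   15 ]
R4 <- R4 - (4)*R1:  [   0   16   20    9  -30 ]
R3 <- R3 - (-4)*R2:  [   0    0   -1    6  -13 ]
R4 <- R4 - (4)*R2:  [  0   0   0   1  -2 ]
Row echelon form:
[ 4  6  -2  6  |  -26 ]
[ 0  4   5  2  |   -7 ]
[ 0  0  -1  6  |  -13 ]
[ 0  0   0  1  |   -2 ]
Back-substitution:
x_4 = (-2) / 1 = -2
x_3 = (-13 - (6)*(-2)) / -1 = 1
x_2 = (-7 - (5)*(1) - (2)*(-2)) / 4 = -2
x_1 = (-26 - (6)*(-2) - (-2)*(1) - (6)*(-2)) / 4 = 0

(0, -2, 1, -2)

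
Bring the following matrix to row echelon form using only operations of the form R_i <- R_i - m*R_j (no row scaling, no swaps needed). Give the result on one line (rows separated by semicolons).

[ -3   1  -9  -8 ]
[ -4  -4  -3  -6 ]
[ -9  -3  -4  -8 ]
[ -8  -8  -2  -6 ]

REF = [-3 1 -9 -8; 0 -16/3 9 14/3; 0 0 103/8 43/4; 0 0 0 274/103]

Forward elimination:
R2 <- R2 - (4/3)*R1:  [     0  -16/3      9   14/3 ]
R3 <- R3 - (3)*R1:  [  0  -6  23  16 ]
R4 <- R4 - (8/3)*R1:  [     0  -32/3     22   46/3 ]
R3 <- R3 - (9/8)*R2:  [     0      0  103/8   43/4 ]
R4 <- R4 - (2)*R2:  [ 0  0  4  6 ]
R4 <- R4 - (32/103)*R3:  [       0        0        0  274/103 ]
Row echelon form:
[ -3      1     -9       -8 ]
[  0  -16/3      9     14/3 ]
[  0      0  103/8     43/4 ]
[  0      0      0  274/103 ]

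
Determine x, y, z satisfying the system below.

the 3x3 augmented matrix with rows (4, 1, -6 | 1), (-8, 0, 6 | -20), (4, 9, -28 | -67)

(4, -3, 2)

Forward elimination on [A|b]:
R2 <- R2 - (-2)*R1:  [   0    2   -6  -18 ]
R3 <- R3 - (1)*R1:  [   0    8  -22  -68 ]
R3 <- R3 - (4)*R2:  [ 0  0  2  4 ]
Row echelon form:
[ 4  1  -6  |    1 ]
[ 0  2  -6  |  -18 ]
[ 0  0   2  |    4 ]
Back-substitution:
z = (4) / 2 = 2
y = (-18 - (-6)*(2)) / 2 = -3
x = (1 - (1)*(-3) - (-6)*(2)) / 4 = 4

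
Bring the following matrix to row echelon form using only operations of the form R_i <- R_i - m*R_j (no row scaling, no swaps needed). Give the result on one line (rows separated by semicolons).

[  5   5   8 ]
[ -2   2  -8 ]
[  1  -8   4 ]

REF = [5 5 8; 0 4 -24/5; 0 0 -42/5]

Forward elimination:
R2 <- R2 - (-2/5)*R1:  [     0      4  -24/5 ]
R3 <- R3 - (1/5)*R1:  [    0    -9  12/5 ]
R3 <- R3 - (-9/4)*R2:  [     0      0  -42/5 ]
Row echelon form:
[ 5  5      8 ]
[ 0  4  -24/5 ]
[ 0  0  -42/5 ]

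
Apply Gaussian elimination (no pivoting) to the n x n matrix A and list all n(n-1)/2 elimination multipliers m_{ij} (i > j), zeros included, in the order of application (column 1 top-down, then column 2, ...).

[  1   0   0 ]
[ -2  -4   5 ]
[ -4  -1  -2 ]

Forward elimination:
R2 <- R2 - (-2)*R1:  [  0  -4   5 ]
R3 <- R3 - (-4)*R1:  [  0  -1  -2 ]
R3 <- R3 - (1/4)*R2:  [     0      0  -13/4 ]
Multipliers (in order of application): m_{21} = -2, m_{31} = -4, m_{32} = 1/4

multipliers: -2, -4, 1/4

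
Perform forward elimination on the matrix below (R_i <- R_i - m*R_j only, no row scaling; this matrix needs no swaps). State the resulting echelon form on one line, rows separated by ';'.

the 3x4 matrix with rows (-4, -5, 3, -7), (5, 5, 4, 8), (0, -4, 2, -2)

REF = [-4 -5 3 -7; 0 -5/4 31/4 -3/4; 0 0 -114/5 2/5]

Forward elimination:
R2 <- R2 - (-5/4)*R1:  [    0  -5/4  31/4  -3/4 ]
R3 <- R3 - (16/5)*R2:  [      0       0  -114/5     2/5 ]
Row echelon form:
[ -4    -5       3    -7 ]
[  0  -5/4    31/4  -3/4 ]
[  0     0  -114/5   2/5 ]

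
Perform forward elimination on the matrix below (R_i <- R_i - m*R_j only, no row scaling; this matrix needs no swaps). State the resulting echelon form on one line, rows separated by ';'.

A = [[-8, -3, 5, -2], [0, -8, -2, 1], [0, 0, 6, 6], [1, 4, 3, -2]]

Forward elimination:
R4 <- R4 - (-1/8)*R1:  [    0  29/8  29/8  -9/4 ]
R4 <- R4 - (-29/64)*R2:  [       0        0    87/32  -115/64 ]
R4 <- R4 - (29/64)*R3:  [       0        0        0  -289/64 ]
Row echelon form:
[ -8  -3   5       -2 ]
[  0  -8  -2        1 ]
[  0   0   6        6 ]
[  0   0   0  -289/64 ]

REF = [-8 -3 5 -2; 0 -8 -2 1; 0 0 6 6; 0 0 0 -289/64]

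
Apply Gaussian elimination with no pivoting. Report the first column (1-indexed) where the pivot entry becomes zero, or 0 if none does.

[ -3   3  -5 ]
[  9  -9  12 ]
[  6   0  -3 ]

Naive forward elimination:
R2 <- R2 - (-3)*R1:  [  0   0  -3 ]
R3 <- R3 - (-2)*R1:  [   0    6  -13 ]
Matrix at this point:
[ -3  3   -5 ]
[  0  0   -3 ]
[  0  6  -13 ]
Pivot entry (2,2) is zero but row 3 has 6 in column 2 -> naive elimination stops; a row interchange (e.g. R2 <-> R3) would be required here.

first zero-pivot column = 2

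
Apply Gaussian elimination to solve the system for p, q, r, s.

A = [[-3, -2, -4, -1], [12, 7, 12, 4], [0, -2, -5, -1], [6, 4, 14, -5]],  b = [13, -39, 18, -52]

(1, -5, -2, 2)

Forward elimination on [A|b]:
R2 <- R2 - (-4)*R1:  [  0  -1  -4   0  13 ]
R4 <- R4 - (-2)*R1:  [   0    0    6   -7  -26 ]
R3 <- R3 - (2)*R2:  [  0   0   3  -1  -8 ]
R4 <- R4 - (2)*R3:  [   0    0    0   -5  -10 ]
Row echelon form:
[ -3  -2  -4  -1  |   13 ]
[  0  -1  -4   0  |   13 ]
[  0   0   3  -1  |   -8 ]
[  0   0   0  -5  |  -10 ]
Back-substitution:
s = (-10) / -5 = 2
r = (-8 - (-1)*(2)) / 3 = -2
q = (13 - (-4)*(-2)) / -1 = -5
p = (13 - (-2)*(-5) - (-4)*(-2) - (-1)*(2)) / -3 = 1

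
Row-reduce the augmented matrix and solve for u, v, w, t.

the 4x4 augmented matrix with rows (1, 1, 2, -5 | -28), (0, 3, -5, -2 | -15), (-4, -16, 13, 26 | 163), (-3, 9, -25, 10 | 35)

Forward elimination on [A|b]:
R3 <- R3 - (-4)*R1:  [   0  -12   21    6   51 ]
R4 <- R4 - (-3)*R1:  [   0   12  -19   -5  -49 ]
R3 <- R3 - (-4)*R2:  [  0   0   1  -2  -9 ]
R4 <- R4 - (4)*R2:  [  0   0   1   3  11 ]
R4 <- R4 - (1)*R3:  [  0   0   0   5  20 ]
Row echelon form:
[ 1  1   2  -5  |  -28 ]
[ 0  3  -5  -2  |  -15 ]
[ 0  0   1  -2  |   -9 ]
[ 0  0   0   5  |   20 ]
Back-substitution:
t = (20) / 5 = 4
w = (-9 - (-2)*(4)) / 1 = -1
v = (-15 - (-5)*(-1) - (-2)*(4)) / 3 = -4
u = (-28 - (1)*(-4) - (2)*(-1) - (-5)*(4)) / 1 = -2

(-2, -4, -1, 4)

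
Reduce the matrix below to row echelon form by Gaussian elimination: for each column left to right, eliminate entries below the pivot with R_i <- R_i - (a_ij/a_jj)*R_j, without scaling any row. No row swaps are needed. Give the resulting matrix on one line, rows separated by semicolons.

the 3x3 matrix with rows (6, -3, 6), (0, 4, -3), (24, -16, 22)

Forward elimination:
R3 <- R3 - (4)*R1:  [  0  -4  -2 ]
R3 <- R3 - (-1)*R2:  [  0   0  -5 ]
Row echelon form:
[ 6  -3   6 ]
[ 0   4  -3 ]
[ 0   0  -5 ]

REF = [6 -3 6; 0 4 -3; 0 0 -5]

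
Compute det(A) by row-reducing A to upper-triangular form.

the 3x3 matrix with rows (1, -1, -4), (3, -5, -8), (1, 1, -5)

Forward elimination:
R2 <- R2 - (3)*R1:  [  0  -2   4 ]
R3 <- R3 - (1)*R1:  [  0   2  -1 ]
R3 <- R3 - (-1)*R2:  [ 0  0  3 ]
Upper-triangular form:
[ 1  -1  -4 ]
[ 0  -2   4 ]
[ 0   0   3 ]
det(A) = (-1)^0 * (1) * (-2) * (3) = -6  (0 row swaps -> sign +1)

det(A) = -6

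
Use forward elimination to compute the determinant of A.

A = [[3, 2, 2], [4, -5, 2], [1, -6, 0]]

Forward elimination:
R2 <- R2 - (4/3)*R1:  [     0  -23/3   -2/3 ]
R3 <- R3 - (1/3)*R1:  [     0  -20/3   -2/3 ]
R3 <- R3 - (20/23)*R2:  [     0      0  -2/23 ]
Upper-triangular form:
[ 3      2      2 ]
[ 0  -23/3   -2/3 ]
[ 0      0  -2/23 ]
det(A) = (-1)^0 * (3) * (-23/3) * (-2/23) = 2  (0 row swaps -> sign +1)

det(A) = 2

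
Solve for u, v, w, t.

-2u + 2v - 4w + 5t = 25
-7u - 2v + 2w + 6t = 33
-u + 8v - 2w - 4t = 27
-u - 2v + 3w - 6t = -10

Forward elimination on [A|b]:
R2 <- R2 - (7/2)*R1:  [      0      -9      16   -23/2  -109/2 ]
R3 <- R3 - (1/2)*R1:  [     0      7      0  -13/2   29/2 ]
R4 <- R4 - (1/2)*R1:  [     0     -3      5  -17/2  -45/2 ]
R3 <- R3 - (-7/9)*R2:  [      0       0   112/9  -139/9  -251/9 ]
R4 <- R4 - (1/3)*R2:  [     0      0   -1/3  -14/3  -13/3 ]
R4 <- R4 - (-3/112)*R3:  [        0         0         0  -569/112  -569/112 ]
Row echelon form:
[ -2   2     -4         5  |        25 ]
[  0  -9     16     -23/2  |    -109/2 ]
[  0   0  112/9    -139/9  |    -251/9 ]
[  0   0      0  -569/112  |  -569/112 ]
Back-substitution:
t = (-569/112) / (-569/112) = 1
w = (-251/9 - (-139/9)*(1)) / (112/9) = -1
v = (-109/2 - (16)*(-1) - (-23/2)*(1)) / -9 = 3
u = (25 - (2)*(3) - (-4)*(-1) - (5)*(1)) / -2 = -5

(-5, 3, -1, 1)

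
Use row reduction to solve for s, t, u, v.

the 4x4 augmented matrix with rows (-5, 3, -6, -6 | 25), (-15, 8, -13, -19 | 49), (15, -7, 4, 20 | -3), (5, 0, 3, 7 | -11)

(-2, -1, -5, 2)

Forward elimination on [A|b]:
R2 <- R2 - (3)*R1:  [   0   -1    5   -1  -26 ]
R3 <- R3 - (-3)*R1:  [   0    2  -14    2   72 ]
R4 <- R4 - (-1)*R1:  [  0   3  -3   1  14 ]
R3 <- R3 - (-2)*R2:  [  0   0  -4   0  20 ]
R4 <- R4 - (-3)*R2:  [   0    0   12   -2  -64 ]
R4 <- R4 - (-3)*R3:  [  0   0   0  -2  -4 ]
Row echelon form:
[ -5   3  -6  -6  |   25 ]
[  0  -1   5  -1  |  -26 ]
[  0   0  -4   0  |   20 ]
[  0   0   0  -2  |   -4 ]
Back-substitution:
v = (-4) / -2 = 2
u = (20) / -4 = -5
t = (-26 - (5)*(-5) - (-1)*(2)) / -1 = -1
s = (25 - (3)*(-1) - (-6)*(-5) - (-6)*(2)) / -5 = -2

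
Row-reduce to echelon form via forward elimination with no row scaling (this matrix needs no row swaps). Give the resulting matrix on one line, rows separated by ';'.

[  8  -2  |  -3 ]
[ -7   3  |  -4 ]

REF = [8 -2 -3; 0 5/4 -53/8]

Forward elimination:
R2 <- R2 - (-7/8)*R1:  [     0    5/4  -53/8 ]
Row echelon form:
[ 8   -2  |     -3 ]
[ 0  5/4  |  -53/8 ]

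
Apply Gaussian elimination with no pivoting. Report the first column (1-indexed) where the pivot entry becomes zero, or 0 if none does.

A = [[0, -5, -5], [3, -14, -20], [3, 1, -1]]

first zero-pivot column = 1

Naive forward elimination:
Pivot entry (1,1) is zero but row 2 has 3 in column 1 -> naive elimination stops; a row interchange (e.g. R1 <-> R2) would be required here.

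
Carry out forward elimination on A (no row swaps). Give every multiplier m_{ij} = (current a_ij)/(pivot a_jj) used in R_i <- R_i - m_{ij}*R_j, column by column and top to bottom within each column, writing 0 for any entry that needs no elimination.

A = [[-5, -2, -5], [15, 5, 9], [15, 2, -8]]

Forward elimination:
R2 <- R2 - (-3)*R1:  [  0  -1  -6 ]
R3 <- R3 - (-3)*R1:  [   0   -4  -23 ]
R3 <- R3 - (4)*R2:  [ 0  0  1 ]
Multipliers (in order of application): m_{21} = -3, m_{31} = -3, m_{32} = 4

multipliers: -3, -3, 4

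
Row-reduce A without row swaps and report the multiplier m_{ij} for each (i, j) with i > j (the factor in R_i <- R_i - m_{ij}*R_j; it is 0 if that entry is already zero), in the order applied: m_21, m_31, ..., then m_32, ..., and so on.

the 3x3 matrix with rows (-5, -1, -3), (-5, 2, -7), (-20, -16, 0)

Forward elimination:
R2 <- R2 - (1)*R1:  [  0   3  -4 ]
R3 <- R3 - (4)*R1:  [   0  -12   12 ]
R3 <- R3 - (-4)*R2:  [  0   0  -4 ]
Multipliers (in order of application): m_{21} = 1, m_{31} = 4, m_{32} = -4

multipliers: 1, 4, -4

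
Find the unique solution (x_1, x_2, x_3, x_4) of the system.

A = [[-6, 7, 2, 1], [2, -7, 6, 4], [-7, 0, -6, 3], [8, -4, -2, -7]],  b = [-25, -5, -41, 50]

(5, 1, 0, -2)

Forward elimination on [A|b]:
R2 <- R2 - (-1/3)*R1:  [     0  -14/3   20/3   13/3  -40/3 ]
R3 <- R3 - (7/6)*R1:  [     0  -49/6  -25/3   11/6  -71/6 ]
R4 <- R4 - (-4/3)*R1:  [     0   16/3    2/3  -17/3   50/3 ]
R3 <- R3 - (7/4)*R2:  [     0      0    -20  -23/4   23/2 ]
R4 <- R4 - (-8/7)*R2:  [    0     0  58/7  -5/7  10/7 ]
R4 <- R4 - (-29/70)*R3:  [        0         0         0  -867/280   867/140 ]
Row echelon form:
[ -6      7     2         1  |      -25 ]
[  0  -14/3  20/3      13/3  |    -40/3 ]
[  0      0   -20     -23/4  |     23/2 ]
[  0      0     0  -867/280  |  867/140 ]
Back-substitution:
x_4 = (867/140) / (-867/280) = -2
x_3 = (23/2 - (-23/4)*(-2)) / -20 = 0
x_2 = (-40/3 - (20/3)*(0) - (13/3)*(-2)) / (-14/3) = 1
x_1 = (-25 - (7)*(1) - (2)*(0) - (1)*(-2)) / -6 = 5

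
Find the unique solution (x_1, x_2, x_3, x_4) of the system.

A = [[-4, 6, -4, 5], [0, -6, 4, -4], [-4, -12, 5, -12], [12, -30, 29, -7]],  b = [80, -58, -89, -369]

Forward elimination on [A|b]:
R3 <- R3 - (1)*R1:  [    0   -18     9   -17  -169 ]
R4 <- R4 - (-3)*R1:  [    0   -12    17     8  -129 ]
R3 <- R3 - (3)*R2:  [  0   0  -3  -5   5 ]
R4 <- R4 - (2)*R2:  [   0    0    9   16  -13 ]
R4 <- R4 - (-3)*R3:  [ 0  0  0  1  2 ]
Row echelon form:
[ -4   6  -4   5  |   80 ]
[  0  -6   4  -4  |  -58 ]
[  0   0  -3  -5  |    5 ]
[  0   0   0   1  |    2 ]
Back-substitution:
x_4 = (2) / 1 = 2
x_3 = (5 - (-5)*(2)) / -3 = -5
x_2 = (-58 - (4)*(-5) - (-4)*(2)) / -6 = 5
x_1 = (80 - (6)*(5) - (-4)*(-5) - (5)*(2)) / -4 = -5

(-5, 5, -5, 2)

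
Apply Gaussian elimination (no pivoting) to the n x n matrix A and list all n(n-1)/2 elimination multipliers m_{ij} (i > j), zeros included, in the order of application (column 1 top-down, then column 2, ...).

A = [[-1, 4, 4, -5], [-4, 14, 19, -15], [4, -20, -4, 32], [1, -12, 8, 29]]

Forward elimination:
R2 <- R2 - (4)*R1:  [  0  -2   3   5 ]
R3 <- R3 - (-4)*R1:  [  0  -4  12  12 ]
R4 <- R4 - (-1)*R1:  [  0  -8  12  24 ]
R3 <- R3 - (2)*R2:  [ 0  0  6  2 ]
R4 <- R4 - (4)*R2:  [ 0  0  0  4 ]
R4: entry in column 3 is already 0 -> m_{43} = 0 (no row operation needed)
Multipliers (in order of application): m_{21} = 4, m_{31} = -4, m_{41} = -1, m_{32} = 2, m_{42} = 4, m_{43} = 0

multipliers: 4, -4, -1, 2, 4, 0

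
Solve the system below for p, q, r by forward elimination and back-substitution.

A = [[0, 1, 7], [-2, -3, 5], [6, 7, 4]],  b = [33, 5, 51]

(0, 5, 4)

Forward elimination on [A|b]:
R1 <-> R2   (pivot in column 1 was zero)
[ -2  -3  5   5 ]
[  0   1  7  33 ]
[  6   7  4  51 ]
R3 <- R3 - (-3)*R1:  [  0  -2  19  66 ]
R3 <- R3 - (-2)*R2:  [   0    0   33  132 ]
Row echelon form:
[ -2  -3   5  |    5 ]
[  0   1   7  |   33 ]
[  0   0  33  |  132 ]
Back-substitution:
r = (132) / 33 = 4
q = (33 - (7)*(4)) / 1 = 5
p = (5 - (-3)*(5) - (5)*(4)) / -2 = 0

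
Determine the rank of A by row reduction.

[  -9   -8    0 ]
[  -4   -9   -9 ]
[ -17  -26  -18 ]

Row reduction:
R2 <- R2 - (4/9)*R1:  [     0  -49/9     -9 ]
R3 <- R3 - (17/9)*R1:  [     0  -98/9    -18 ]
R3 <- R3 - (2)*R2:  [ 0  0  0 ]
Row echelon form:
[ -9     -8   0 ]
[  0  -49/9  -9 ]
[  0      0   0 ]
Nonzero rows / pivot columns: 2

rank(A) = 2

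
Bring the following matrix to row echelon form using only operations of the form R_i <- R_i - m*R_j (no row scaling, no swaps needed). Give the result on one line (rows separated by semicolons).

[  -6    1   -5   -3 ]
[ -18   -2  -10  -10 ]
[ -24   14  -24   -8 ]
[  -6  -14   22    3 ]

REF = [-6 1 -5 -3; 0 -5 5 -1; 0 0 6 2; 0 0 0 5]

Forward elimination:
R2 <- R2 - (3)*R1:  [  0  -5   5  -1 ]
R3 <- R3 - (4)*R1:  [  0  10  -4   4 ]
R4 <- R4 - (1)*R1:  [   0  -15   27    6 ]
R3 <- R3 - (-2)*R2:  [ 0  0  6  2 ]
R4 <- R4 - (3)*R2:  [  0   0  12   9 ]
R4 <- R4 - (2)*R3:  [ 0  0  0  5 ]
Row echelon form:
[ -6   1  -5  -3 ]
[  0  -5   5  -1 ]
[  0   0   6   2 ]
[  0   0   0   5 ]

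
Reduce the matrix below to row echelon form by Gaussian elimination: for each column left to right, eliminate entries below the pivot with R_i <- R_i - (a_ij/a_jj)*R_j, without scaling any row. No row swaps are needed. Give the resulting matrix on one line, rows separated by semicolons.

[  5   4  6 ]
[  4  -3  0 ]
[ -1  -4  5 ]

Forward elimination:
R2 <- R2 - (4/5)*R1:  [     0  -31/5  -24/5 ]
R3 <- R3 - (-1/5)*R1:  [     0  -16/5   31/5 ]
R3 <- R3 - (16/31)*R2:  [      0       0  269/31 ]
Row echelon form:
[ 5      4       6 ]
[ 0  -31/5   -24/5 ]
[ 0      0  269/31 ]

REF = [5 4 6; 0 -31/5 -24/5; 0 0 269/31]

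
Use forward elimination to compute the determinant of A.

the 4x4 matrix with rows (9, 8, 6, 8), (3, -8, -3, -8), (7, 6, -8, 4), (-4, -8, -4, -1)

Forward elimination:
R2 <- R2 - (1/3)*R1:  [     0  -32/3     -5  -32/3 ]
R3 <- R3 - (7/9)*R1:  [     0   -2/9  -38/3  -20/9 ]
R4 <- R4 - (-4/9)*R1:  [     0  -40/9   -4/3   23/9 ]
R3 <- R3 - (1/48)*R2:  [       0        0  -201/16       -2 ]
R4 <- R4 - (5/12)*R2:  [   0    0  3/4    7 ]
R4 <- R4 - (-4/67)*R3:  [      0       0       0  461/67 ]
Upper-triangular form:
[ 9      8        6       8 ]
[ 0  -32/3       -5   -32/3 ]
[ 0      0  -201/16      -2 ]
[ 0      0        0  461/67 ]
det(A) = (-1)^0 * (9) * (-32/3) * (-201/16) * (461/67) = 8298  (0 row swaps -> sign +1)

det(A) = 8298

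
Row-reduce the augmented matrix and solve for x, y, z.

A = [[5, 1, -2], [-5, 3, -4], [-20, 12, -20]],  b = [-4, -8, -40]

Forward elimination on [A|b]:
R2 <- R2 - (-1)*R1:  [   0    4   -6  -12 ]
R3 <- R3 - (-4)*R1:  [   0   16  -28  -56 ]
R3 <- R3 - (4)*R2:  [  0   0  -4  -8 ]
Row echelon form:
[ 5  1  -2  |   -4 ]
[ 0  4  -6  |  -12 ]
[ 0  0  -4  |   -8 ]
Back-substitution:
z = (-8) / -4 = 2
y = (-12 - (-6)*(2)) / 4 = 0
x = (-4 - (1)*(0) - (-2)*(2)) / 5 = 0

(0, 0, 2)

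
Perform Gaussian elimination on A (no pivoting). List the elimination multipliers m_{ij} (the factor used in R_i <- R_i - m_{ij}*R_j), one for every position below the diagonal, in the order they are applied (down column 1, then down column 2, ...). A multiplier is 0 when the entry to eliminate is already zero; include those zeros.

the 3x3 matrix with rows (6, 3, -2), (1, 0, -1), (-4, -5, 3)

multipliers: 1/6, -2/3, 6

Forward elimination:
R2 <- R2 - (1/6)*R1:  [    0  -1/2  -2/3 ]
R3 <- R3 - (-2/3)*R1:  [   0   -3  5/3 ]
R3 <- R3 - (6)*R2:  [    0     0  17/3 ]
Multipliers (in order of application): m_{21} = 1/6, m_{31} = -2/3, m_{32} = 6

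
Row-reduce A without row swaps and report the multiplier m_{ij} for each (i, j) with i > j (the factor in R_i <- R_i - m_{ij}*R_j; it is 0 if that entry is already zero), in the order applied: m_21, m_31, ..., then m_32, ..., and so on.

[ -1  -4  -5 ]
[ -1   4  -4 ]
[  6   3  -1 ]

Forward elimination:
R2 <- R2 - (1)*R1:  [ 0  8  1 ]
R3 <- R3 - (-6)*R1:  [   0  -21  -31 ]
R3 <- R3 - (-21/8)*R2:  [      0       0  -227/8 ]
Multipliers (in order of application): m_{21} = 1, m_{31} = -6, m_{32} = -21/8

multipliers: 1, -6, -21/8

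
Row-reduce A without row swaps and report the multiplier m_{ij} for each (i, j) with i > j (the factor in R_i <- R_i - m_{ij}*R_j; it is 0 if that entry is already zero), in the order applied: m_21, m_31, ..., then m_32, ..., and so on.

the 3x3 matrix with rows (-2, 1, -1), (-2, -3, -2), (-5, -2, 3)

Forward elimination:
R2 <- R2 - (1)*R1:  [  0  -4  -1 ]
R3 <- R3 - (5/2)*R1:  [    0  -9/2  11/2 ]
R3 <- R3 - (9/8)*R2:  [    0     0  53/8 ]
Multipliers (in order of application): m_{21} = 1, m_{31} = 5/2, m_{32} = 9/8

multipliers: 1, 5/2, 9/8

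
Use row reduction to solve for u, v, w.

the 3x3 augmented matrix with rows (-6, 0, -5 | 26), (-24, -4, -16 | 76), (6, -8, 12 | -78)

(-1, 3, -4)

Forward elimination on [A|b]:
R2 <- R2 - (4)*R1:  [   0   -4    4  -28 ]
R3 <- R3 - (-1)*R1:  [   0   -8    7  -52 ]
R3 <- R3 - (2)*R2:  [  0   0  -1   4 ]
Row echelon form:
[ -6   0  -5  |   26 ]
[  0  -4   4  |  -28 ]
[  0   0  -1  |    4 ]
Back-substitution:
w = (4) / -1 = -4
v = (-28 - (4)*(-4)) / -4 = 3
u = (26 - (-5)*(-4)) / -6 = -1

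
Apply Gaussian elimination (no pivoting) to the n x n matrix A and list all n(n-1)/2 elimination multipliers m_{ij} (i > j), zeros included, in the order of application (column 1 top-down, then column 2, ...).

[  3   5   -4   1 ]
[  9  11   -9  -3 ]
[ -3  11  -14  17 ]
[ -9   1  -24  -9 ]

multipliers: 3, -1, -3, -4, -4, 4

Forward elimination:
R2 <- R2 - (3)*R1:  [  0  -4   3  -6 ]
R3 <- R3 - (-1)*R1:  [   0   16  -18   18 ]
R4 <- R4 - (-3)*R1:  [   0   16  -36   -6 ]
R3 <- R3 - (-4)*R2:  [  0   0  -6  -6 ]
R4 <- R4 - (-4)*R2:  [   0    0  -24  -30 ]
R4 <- R4 - (4)*R3:  [  0   0   0  -6 ]
Multipliers (in order of application): m_{21} = 3, m_{31} = -1, m_{41} = -3, m_{32} = -4, m_{42} = -4, m_{43} = 4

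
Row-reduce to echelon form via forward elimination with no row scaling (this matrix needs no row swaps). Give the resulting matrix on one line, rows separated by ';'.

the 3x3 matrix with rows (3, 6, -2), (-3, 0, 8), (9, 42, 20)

REF = [3 6 -2; 0 6 6; 0 0 2]

Forward elimination:
R2 <- R2 - (-1)*R1:  [ 0  6  6 ]
R3 <- R3 - (3)*R1:  [  0  24  26 ]
R3 <- R3 - (4)*R2:  [ 0  0  2 ]
Row echelon form:
[ 3  6  -2 ]
[ 0  6   6 ]
[ 0  0   2 ]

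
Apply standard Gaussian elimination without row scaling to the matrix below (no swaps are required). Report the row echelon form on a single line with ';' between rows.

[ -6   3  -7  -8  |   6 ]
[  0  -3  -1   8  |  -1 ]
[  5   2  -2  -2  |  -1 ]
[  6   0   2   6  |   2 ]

Forward elimination:
R3 <- R3 - (-5/6)*R1:  [     0    9/2  -47/6  -26/3      4 ]
R4 <- R4 - (-1)*R1:  [  0   3  -5  -2   8 ]
R3 <- R3 - (-3/2)*R2:  [     0      0  -28/3   10/3    5/2 ]
R4 <- R4 - (-1)*R2:  [  0   0  -6   6   7 ]
R4 <- R4 - (9/14)*R3:  [      0       0       0    27/7  151/28 ]
Row echelon form:
[ -6   3     -7    -8  |       6 ]
[  0  -3     -1     8  |      -1 ]
[  0   0  -28/3  10/3  |     5/2 ]
[  0   0      0  27/7  |  151/28 ]

REF = [-6 3 -7 -8 6; 0 -3 -1 8 -1; 0 0 -28/3 10/3 5/2; 0 0 0 27/7 151/28]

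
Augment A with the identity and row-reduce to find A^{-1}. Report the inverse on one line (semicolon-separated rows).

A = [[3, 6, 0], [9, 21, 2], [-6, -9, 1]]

Gauss-Jordan on [A | I]:
R1 <- (1/3)*R1:  [   1    2    0  |  1/3    0    0 ]
R2 <- R2 - (9)*R1:  [  0   3   2  |  -3   1   0 ]
R3 <- R3 - (-6)*R1:  [ 0  3  1  |  2  0  1 ]
R2 <- (1/3)*R2:  [   0    1  2/3  |   -1  1/3    0 ]
R1 <- R1 - (2)*R2:  [    1     0  -4/3  |   7/3  -2/3     0 ]
R3 <- R3 - (3)*R2:  [  0   0  -1  |   5  -1   1 ]
R3 <- (1/-1)*R3:  [  0   0   1  |  -5   1  -1 ]
R1 <- R1 - (-4/3)*R3:  [     1      0      0  |  -13/3    2/3   -4/3 ]
R2 <- R2 - (2/3)*R3:  [    0     1     0  |   7/3  -1/3   2/3 ]
Right block of [I | A^{-1}] is the inverse:
[ -13/3   2/3  -4/3 ]
[   7/3  -1/3   2/3 ]
[    -5     1    -1 ]

inverse = [-13/3 2/3 -4/3; 7/3 -1/3 2/3; -5 1 -1]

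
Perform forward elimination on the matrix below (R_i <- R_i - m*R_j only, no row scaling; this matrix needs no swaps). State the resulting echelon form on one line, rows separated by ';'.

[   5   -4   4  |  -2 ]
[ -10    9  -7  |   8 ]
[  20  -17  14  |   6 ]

Forward elimination:
R2 <- R2 - (-2)*R1:  [ 0  1  1  4 ]
R3 <- R3 - (4)*R1:  [  0  -1  -2  14 ]
R3 <- R3 - (-1)*R2:  [  0   0  -1  18 ]
Row echelon form:
[ 5  -4   4  |  -2 ]
[ 0   1   1  |   4 ]
[ 0   0  -1  |  18 ]

REF = [5 -4 4 -2; 0 1 1 4; 0 0 -1 18]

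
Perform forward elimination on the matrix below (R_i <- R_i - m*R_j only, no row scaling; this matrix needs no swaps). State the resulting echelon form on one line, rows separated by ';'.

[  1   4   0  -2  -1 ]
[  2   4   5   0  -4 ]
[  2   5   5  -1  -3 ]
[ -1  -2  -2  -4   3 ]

Forward elimination:
R2 <- R2 - (2)*R1:  [  0  -4   5   4  -2 ]
R3 <- R3 - (2)*R1:  [  0  -3   5   3  -1 ]
R4 <- R4 - (-1)*R1:  [  0   2  -2  -6   2 ]
R3 <- R3 - (3/4)*R2:  [   0    0  5/4    0  1/2 ]
R4 <- R4 - (-1/2)*R2:  [   0    0  1/2   -4    1 ]
R4 <- R4 - (2/5)*R3:  [   0    0    0   -4  4/5 ]
Row echelon form:
[ 1   4    0  -2   -1 ]
[ 0  -4    5   4   -2 ]
[ 0   0  5/4   0  1/2 ]
[ 0   0    0  -4  4/5 ]

REF = [1 4 0 -2 -1; 0 -4 5 4 -2; 0 0 5/4 0 1/2; 0 0 0 -4 4/5]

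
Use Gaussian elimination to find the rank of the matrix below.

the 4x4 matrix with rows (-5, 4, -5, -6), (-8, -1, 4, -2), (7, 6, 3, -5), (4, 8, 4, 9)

rank(A) = 4

Row reduction:
R2 <- R2 - (8/5)*R1:  [     0  -37/5     12   38/5 ]
R3 <- R3 - (-7/5)*R1:  [     0   58/5     -4  -67/5 ]
R4 <- R4 - (-4/5)*R1:  [    0  56/5     0  21/5 ]
R3 <- R3 - (-58/37)*R2:  [      0       0  548/37  -55/37 ]
R4 <- R4 - (-56/37)*R2:  [      0       0  672/37  581/37 ]
R4 <- R4 - (168/137)*R3:  [        0         0         0  2401/137 ]
Row echelon form:
[ -5      4      -5        -6 ]
[  0  -37/5      12      38/5 ]
[  0      0  548/37    -55/37 ]
[  0      0       0  2401/137 ]
Nonzero rows / pivot columns: 4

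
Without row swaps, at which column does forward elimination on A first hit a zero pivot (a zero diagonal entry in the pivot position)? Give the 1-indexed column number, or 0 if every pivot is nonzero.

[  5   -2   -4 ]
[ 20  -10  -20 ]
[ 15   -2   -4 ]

first zero-pivot column = 3

Naive forward elimination:
R2 <- R2 - (4)*R1:  [  0  -2  -4 ]
R3 <- R3 - (3)*R1:  [ 0  4  8 ]
R3 <- R3 - (-2)*R2:  [ 0  0  0 ]
Matrix at this point:
[ 5  -2  -4 ]
[ 0  -2  -4 ]
[ 0   0   0 ]
Pivot entry (3,3) in the last row is zero and there are no rows below to swap with -> zero pivot in column 3 (A is singular).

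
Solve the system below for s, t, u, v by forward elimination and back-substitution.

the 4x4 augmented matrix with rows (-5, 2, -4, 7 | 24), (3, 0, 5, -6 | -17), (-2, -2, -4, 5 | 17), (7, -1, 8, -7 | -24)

(-3, -2, 2, 3)

Forward elimination on [A|b]:
R2 <- R2 - (-3/5)*R1:  [     0    6/5   13/5   -9/5  -13/5 ]
R3 <- R3 - (2/5)*R1:  [     0  -14/5  -12/5   11/5   37/5 ]
R4 <- R4 - (-7/5)*R1:  [    0   9/5  12/5  14/5  48/5 ]
R3 <- R3 - (-7/3)*R2:  [    0     0  11/3    -2   4/3 ]
R4 <- R4 - (3/2)*R2:  [    0     0  -3/2  11/2  27/2 ]
R4 <- R4 - (-9/22)*R3:  [      0       0       0  103/22  309/22 ]
Row echelon form:
[ -5    2    -4       7  |      24 ]
[  0  6/5  13/5    -9/5  |   -13/5 ]
[  0    0  11/3      -2  |     4/3 ]
[  0    0     0  103/22  |  309/22 ]
Back-substitution:
v = (309/22) / (103/22) = 3
u = (4/3 - (-2)*(3)) / (11/3) = 2
t = (-13/5 - (13/5)*(2) - (-9/5)*(3)) / (6/5) = -2
s = (24 - (2)*(-2) - (-4)*(2) - (7)*(3)) / -5 = -3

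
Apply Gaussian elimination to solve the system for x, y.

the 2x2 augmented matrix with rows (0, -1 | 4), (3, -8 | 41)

Forward elimination on [A|b]:
R1 <-> R2   (pivot in column 1 was zero)
[ 3  -8  41 ]
[ 0  -1   4 ]
Row echelon form:
[ 3  -8  |  41 ]
[ 0  -1  |   4 ]
Back-substitution:
y = (4) / -1 = -4
x = (41 - (-8)*(-4)) / 3 = 3

(3, -4)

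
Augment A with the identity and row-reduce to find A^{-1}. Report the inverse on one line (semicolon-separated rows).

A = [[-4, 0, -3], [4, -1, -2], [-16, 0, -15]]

Gauss-Jordan on [A | I]:
R1 <- (1/-4)*R1:  [    1     0   3/4  |  -1/4     0     0 ]
R2 <- R2 - (4)*R1:  [  0  -1  -5  |   1   1   0 ]
R3 <- R3 - (-16)*R1:  [  0   0  -3  |  -4   0   1 ]
R2 <- (1/-1)*R2:  [  0   1   5  |  -1  -1   0 ]
R3 <- (1/-3)*R3:  [    0     0     1  |   4/3     0  -1/3 ]
R1 <- R1 - (3/4)*R3:  [    1     0     0  |  -5/4     0   1/4 ]
R2 <- R2 - (5)*R3:  [     0      1      0  |  -23/3     -1    5/3 ]
Right block of [I | A^{-1}] is the inverse:
[  -5/4   0   1/4 ]
[ -23/3  -1   5/3 ]
[   4/3   0  -1/3 ]

inverse = [-5/4 0 1/4; -23/3 -1 5/3; 4/3 0 -1/3]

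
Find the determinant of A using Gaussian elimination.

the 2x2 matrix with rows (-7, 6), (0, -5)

det(A) = 35

Forward elimination:
Upper-triangular form:
[ -7   6 ]
[  0  -5 ]
det(A) = (-1)^0 * (-7) * (-5) = 35  (0 row swaps -> sign +1)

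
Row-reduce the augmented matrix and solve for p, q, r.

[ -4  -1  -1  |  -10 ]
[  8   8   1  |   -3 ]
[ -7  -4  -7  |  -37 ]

Forward elimination on [A|b]:
R2 <- R2 - (-2)*R1:  [   0    6   -1  -23 ]
R3 <- R3 - (7/4)*R1:  [     0   -9/4  -21/4  -39/2 ]
R3 <- R3 - (-3/8)*R2:  [      0       0   -45/8  -225/8 ]
Row echelon form:
[ -4  -1     -1  |     -10 ]
[  0   6     -1  |     -23 ]
[  0   0  -45/8  |  -225/8 ]
Back-substitution:
r = (-225/8) / (-45/8) = 5
q = (-23 - (-1)*(5)) / 6 = -3
p = (-10 - (-1)*(-3) - (-1)*(5)) / -4 = 2

(2, -3, 5)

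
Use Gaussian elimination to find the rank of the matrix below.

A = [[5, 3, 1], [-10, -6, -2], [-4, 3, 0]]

rank(A) = 2

Row reduction:
R2 <- R2 - (-2)*R1:  [ 0  0  0 ]
R3 <- R3 - (-4/5)*R1:  [    0  27/5   4/5 ]
R2 <-> R3   (pivot in column 2 was zero)
[ 5     3    1 ]
[ 0  27/5  4/5 ]
[ 0     0    0 ]
Row echelon form:
[ 5     3    1 ]
[ 0  27/5  4/5 ]
[ 0     0    0 ]
Nonzero rows / pivot columns: 2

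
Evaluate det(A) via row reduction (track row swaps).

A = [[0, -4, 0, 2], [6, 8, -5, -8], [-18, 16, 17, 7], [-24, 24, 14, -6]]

det(A) = -48

Forward elimination:
R1 <-> R2   (pivot in column 1 was zero)
[   6   8  -5  -8 ]
[   0  -4   0   2 ]
[ -18  16  17   7 ]
[ -24  24  14  -6 ]
R3 <- R3 - (-3)*R1:  [   0   40    2  -17 ]
R4 <- R4 - (-4)*R1:  [   0   56   -6  -38 ]
R3 <- R3 - (-10)*R2:  [ 0  0  2  3 ]
R4 <- R4 - (-14)*R2:  [   0    0   -6  -10 ]
R4 <- R4 - (-3)*R3:  [  0   0   0  -1 ]
Upper-triangular form:
[ 6   8  -5  -8 ]
[ 0  -4   0   2 ]
[ 0   0   2   3 ]
[ 0   0   0  -1 ]
det(A) = (-1)^1 * (6) * (-4) * (2) * (-1) = -48  (1 row swap -> sign -1)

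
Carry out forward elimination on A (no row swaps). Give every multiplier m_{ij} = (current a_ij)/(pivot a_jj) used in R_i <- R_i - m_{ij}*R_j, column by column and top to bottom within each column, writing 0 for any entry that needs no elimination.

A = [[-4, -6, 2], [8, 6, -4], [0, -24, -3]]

multipliers: -2, 0, 4

Forward elimination:
R2 <- R2 - (-2)*R1:  [  0  -6   0 ]
R3: entry in column 1 is already 0 -> m_{31} = 0 (no row operation needed)
R3 <- R3 - (4)*R2:  [  0   0  -3 ]
Multipliers (in order of application): m_{21} = -2, m_{31} = 0, m_{32} = 4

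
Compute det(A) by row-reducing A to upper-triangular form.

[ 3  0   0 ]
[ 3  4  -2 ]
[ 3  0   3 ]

det(A) = 36

Forward elimination:
R2 <- R2 - (1)*R1:  [  0   4  -2 ]
R3 <- R3 - (1)*R1:  [ 0  0  3 ]
Upper-triangular form:
[ 3  0   0 ]
[ 0  4  -2 ]
[ 0  0   3 ]
det(A) = (-1)^0 * (3) * (4) * (3) = 36  (0 row swaps -> sign +1)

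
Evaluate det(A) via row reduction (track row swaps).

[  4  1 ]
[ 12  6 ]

Forward elimination:
R2 <- R2 - (3)*R1:  [ 0  3 ]
Upper-triangular form:
[ 4  1 ]
[ 0  3 ]
det(A) = (-1)^0 * (4) * (3) = 12  (0 row swaps -> sign +1)

det(A) = 12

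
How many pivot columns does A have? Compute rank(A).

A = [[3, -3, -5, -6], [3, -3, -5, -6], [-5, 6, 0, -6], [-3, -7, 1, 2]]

Row reduction:
R2 <- R2 - (1)*R1:  [ 0  0  0  0 ]
R3 <- R3 - (-5/3)*R1:  [     0      1  -25/3    -16 ]
R4 <- R4 - (-1)*R1:  [   0  -10   -4   -4 ]
R2 <-> R3   (pivot in column 2 was zero)
[ 3   -3     -5   -6 ]
[ 0    1  -25/3  -16 ]
[ 0    0      0    0 ]
[ 0  -10     -4   -4 ]
R4 <- R4 - (-10)*R2:  [      0       0  -262/3    -164 ]
R3 <-> R4   (pivot in column 3 was zero)
[ 3  -3      -5    -6 ]
[ 0   1   -25/3   -16 ]
[ 0   0  -262/3  -164 ]
[ 0   0       0     0 ]
Row echelon form:
[ 3  -3      -5    -6 ]
[ 0   1   -25/3   -16 ]
[ 0   0  -262/3  -164 ]
[ 0   0       0     0 ]
Nonzero rows / pivot columns: 3

rank(A) = 3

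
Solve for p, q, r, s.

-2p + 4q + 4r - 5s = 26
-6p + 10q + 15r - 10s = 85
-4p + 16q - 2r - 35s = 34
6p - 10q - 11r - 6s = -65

Forward elimination on [A|b]:
R2 <- R2 - (3)*R1:  [  0  -2   3   5   7 ]
R3 <- R3 - (2)*R1:  [   0    8  -10  -25  -18 ]
R4 <- R4 - (-3)*R1:  [   0    2    1  -21   13 ]
R3 <- R3 - (-4)*R2:  [  0   0   2  -5  10 ]
R4 <- R4 - (-1)*R2:  [   0    0    4  -16   20 ]
R4 <- R4 - (2)*R3:  [  0   0   0  -6   0 ]
Row echelon form:
[ -2   4  4  -5  |  26 ]
[  0  -2  3   5  |   7 ]
[  0   0  2  -5  |  10 ]
[  0   0  0  -6  |   0 ]
Back-substitution:
s = (0) / -6 = 0
r = (10 - (-5)*(0)) / 2 = 5
q = (7 - (3)*(5) - (5)*(0)) / -2 = 4
p = (26 - (4)*(4) - (4)*(5) - (-5)*(0)) / -2 = 5

(5, 4, 5, 0)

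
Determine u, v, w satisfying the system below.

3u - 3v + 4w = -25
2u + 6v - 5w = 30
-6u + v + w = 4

Forward elimination on [A|b]:
R2 <- R2 - (2/3)*R1:  [     0      8  -23/3  140/3 ]
R3 <- R3 - (-2)*R1:  [   0   -5    9  -46 ]
R3 <- R3 - (-5/8)*R2:  [      0       0  101/24  -101/6 ]
Row echelon form:
[ 3  -3       4  |     -25 ]
[ 0   8   -23/3  |   140/3 ]
[ 0   0  101/24  |  -101/6 ]
Back-substitution:
w = (-101/6) / (101/24) = -4
v = (140/3 - (-23/3)*(-4)) / 8 = 2
u = (-25 - (-3)*(2) - (4)*(-4)) / 3 = -1

(-1, 2, -4)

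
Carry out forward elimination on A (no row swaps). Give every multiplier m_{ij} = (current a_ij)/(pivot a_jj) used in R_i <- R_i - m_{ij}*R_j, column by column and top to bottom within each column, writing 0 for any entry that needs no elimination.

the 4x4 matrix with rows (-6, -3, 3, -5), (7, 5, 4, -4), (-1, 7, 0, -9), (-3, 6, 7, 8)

multipliers: -7/6, 1/6, 1/2, 5, 5, 16/19

Forward elimination:
R2 <- R2 - (-7/6)*R1:  [     0    3/2   15/2  -59/6 ]
R3 <- R3 - (1/6)*R1:  [     0   15/2   -1/2  -49/6 ]
R4 <- R4 - (1/2)*R1:  [    0  15/2  11/2  21/2 ]
R3 <- R3 - (5)*R2:  [   0    0  -38   41 ]
R4 <- R4 - (5)*R2:  [     0      0    -32  179/3 ]
R4 <- R4 - (16/19)*R3:  [       0        0        0  1433/57 ]
Multipliers (in order of application): m_{21} = -7/6, m_{31} = 1/6, m_{41} = 1/2, m_{32} = 5, m_{42} = 5, m_{43} = 16/19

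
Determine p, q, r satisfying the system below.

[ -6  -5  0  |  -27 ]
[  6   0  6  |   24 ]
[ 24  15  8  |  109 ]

(2, 3, 2)

Forward elimination on [A|b]:
R2 <- R2 - (-1)*R1:  [  0  -5   6  -3 ]
R3 <- R3 - (-4)*R1:  [  0  -5   8   1 ]
R3 <- R3 - (1)*R2:  [ 0  0  2  4 ]
Row echelon form:
[ -6  -5  0  |  -27 ]
[  0  -5  6  |   -3 ]
[  0   0  2  |    4 ]
Back-substitution:
r = (4) / 2 = 2
q = (-3 - (6)*(2)) / -5 = 3
p = (-27 - (-5)*(3)) / -6 = 2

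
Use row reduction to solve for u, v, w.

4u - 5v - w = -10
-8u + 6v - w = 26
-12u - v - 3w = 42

(-3, 0, -2)

Forward elimination on [A|b]:
R2 <- R2 - (-2)*R1:  [  0  -4  -3   6 ]
R3 <- R3 - (-3)*R1:  [   0  -16   -6   12 ]
R3 <- R3 - (4)*R2:  [   0    0    6  -12 ]
Row echelon form:
[ 4  -5  -1  |  -10 ]
[ 0  -4  -3  |    6 ]
[ 0   0   6  |  -12 ]
Back-substitution:
w = (-12) / 6 = -2
v = (6 - (-3)*(-2)) / -4 = 0
u = (-10 - (-5)*(0) - (-1)*(-2)) / 4 = -3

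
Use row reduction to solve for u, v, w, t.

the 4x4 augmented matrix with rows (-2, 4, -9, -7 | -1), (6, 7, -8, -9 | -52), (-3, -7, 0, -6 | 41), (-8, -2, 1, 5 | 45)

Forward elimination on [A|b]:
R2 <- R2 - (-3)*R1:  [   0   19  -35  -30  -55 ]
R3 <- R3 - (3/2)*R1:  [    0   -13  27/2   9/2  85/2 ]
R4 <- R4 - (4)*R1:  [   0  -18   37   33   49 ]
R3 <- R3 - (-13/19)*R2:  [       0        0  -397/38  -609/38   185/38 ]
R4 <- R4 - (-18/19)*R2:  [      0       0   73/19   87/19  -59/19 ]
R4 <- R4 - (-146/397)*R3:  [        0         0         0  -522/397  -522/397 ]
Row echelon form:
[ -2   4       -9        -7  |        -1 ]
[  0  19      -35       -30  |       -55 ]
[  0   0  -397/38   -609/38  |    185/38 ]
[  0   0        0  -522/397  |  -522/397 ]
Back-substitution:
t = (-522/397) / (-522/397) = 1
w = (185/38 - (-609/38)*(1)) / (-397/38) = -2
v = (-55 - (-35)*(-2) - (-30)*(1)) / 19 = -5
u = (-1 - (4)*(-5) - (-9)*(-2) - (-7)*(1)) / -2 = -4

(-4, -5, -2, 1)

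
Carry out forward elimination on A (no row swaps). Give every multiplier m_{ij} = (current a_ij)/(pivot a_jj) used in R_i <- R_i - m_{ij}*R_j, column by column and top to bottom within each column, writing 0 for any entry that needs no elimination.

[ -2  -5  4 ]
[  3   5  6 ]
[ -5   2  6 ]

multipliers: -3/2, 5/2, -29/5

Forward elimination:
R2 <- R2 - (-3/2)*R1:  [    0  -5/2    12 ]
R3 <- R3 - (5/2)*R1:  [    0  29/2    -4 ]
R3 <- R3 - (-29/5)*R2:  [     0      0  328/5 ]
Multipliers (in order of application): m_{21} = -3/2, m_{31} = 5/2, m_{32} = -29/5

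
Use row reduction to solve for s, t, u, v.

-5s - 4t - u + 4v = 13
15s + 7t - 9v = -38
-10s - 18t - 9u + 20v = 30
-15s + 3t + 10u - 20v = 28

Forward elimination on [A|b]:
R2 <- R2 - (-3)*R1:  [  0  -5  -3   3   1 ]
R3 <- R3 - (2)*R1:  [   0  -10   -7   12    4 ]
R4 <- R4 - (3)*R1:  [   0   15   13  -32  -11 ]
R3 <- R3 - (2)*R2:  [  0   0  -1   6   2 ]
R4 <- R4 - (-3)*R2:  [   0    0    4  -23   -8 ]
R4 <- R4 - (-4)*R3:  [ 0  0  0  1  0 ]
Row echelon form:
[ -5  -4  -1  4  |  13 ]
[  0  -5  -3  3  |   1 ]
[  0   0  -1  6  |   2 ]
[  0   0   0  1  |   0 ]
Back-substitution:
v = (0) / 1 = 0
u = (2 - (6)*(0)) / -1 = -2
t = (1 - (-3)*(-2) - (3)*(0)) / -5 = 1
s = (13 - (-4)*(1) - (-1)*(-2) - (4)*(0)) / -5 = -3

(-3, 1, -2, 0)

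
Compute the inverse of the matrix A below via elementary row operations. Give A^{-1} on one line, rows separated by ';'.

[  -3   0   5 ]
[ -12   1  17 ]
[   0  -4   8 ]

Gauss-Jordan on [A | I]:
R1 <- (1/-3)*R1:  [    1     0  -5/3  |  -1/3     0     0 ]
R2 <- R2 - (-12)*R1:  [  0   1  -3  |  -4   1   0 ]
R3 <- R3 - (-4)*R2:  [   0    0   -4  |  -16    4    1 ]
R3 <- (1/-4)*R3:  [    0     0     1  |     4    -1  -1/4 ]
R1 <- R1 - (-5/3)*R3:  [     1      0      0  |   19/3   -5/3  -5/12 ]
R2 <- R2 - (-3)*R3:  [    0     1     0  |     8    -2  -3/4 ]
Right block of [I | A^{-1}] is the inverse:
[ 19/3  -5/3  -5/12 ]
[    8    -2   -3/4 ]
[    4    -1   -1/4 ]

inverse = [19/3 -5/3 -5/12; 8 -2 -3/4; 4 -1 -1/4]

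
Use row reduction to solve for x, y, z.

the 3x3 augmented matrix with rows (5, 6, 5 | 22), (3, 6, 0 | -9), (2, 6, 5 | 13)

(3, -3, 5)

Forward elimination on [A|b]:
R2 <- R2 - (3/5)*R1:  [      0    12/5      -3  -111/5 ]
R3 <- R3 - (2/5)*R1:  [    0  18/5     3  21/5 ]
R3 <- R3 - (3/2)*R2:  [    0     0  15/2  75/2 ]
Row echelon form:
[ 5     6     5  |      22 ]
[ 0  12/5    -3  |  -111/5 ]
[ 0     0  15/2  |    75/2 ]
Back-substitution:
z = (75/2) / (15/2) = 5
y = (-111/5 - (-3)*(5)) / (12/5) = -3
x = (22 - (6)*(-3) - (5)*(5)) / 5 = 3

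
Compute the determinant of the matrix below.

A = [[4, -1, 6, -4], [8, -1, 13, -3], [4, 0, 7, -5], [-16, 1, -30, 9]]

det(A) = -72

Forward elimination:
R2 <- R2 - (2)*R1:  [ 0  1  1  5 ]
R3 <- R3 - (1)*R1:  [  0   1   1  -1 ]
R4 <- R4 - (-4)*R1:  [  0  -3  -6  -7 ]
R3 <- R3 - (1)*R2:  [  0   0   0  -6 ]
R4 <- R4 - (-3)*R2:  [  0   0  -3   8 ]
R3 <-> R4   (pivot in column 3 was zero)
[ 4  -1   6  -4 ]
[ 0   1   1   5 ]
[ 0   0  -3   8 ]
[ 0   0   0  -6 ]
Upper-triangular form:
[ 4  -1   6  -4 ]
[ 0   1   1   5 ]
[ 0   0  -3   8 ]
[ 0   0   0  -6 ]
det(A) = (-1)^1 * (4) * (1) * (-3) * (-6) = -72  (1 row swap -> sign -1)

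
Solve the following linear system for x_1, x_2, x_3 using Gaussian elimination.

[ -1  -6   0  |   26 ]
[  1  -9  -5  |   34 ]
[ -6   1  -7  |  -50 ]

Forward elimination on [A|b]:
R2 <- R2 - (-1)*R1:  [   0  -15   -5   60 ]
R3 <- R3 - (6)*R1:  [    0    37    -7  -206 ]
R3 <- R3 - (-37/15)*R2:  [     0      0  -58/3    -58 ]
Row echelon form:
[ -1   -6      0  |   26 ]
[  0  -15     -5  |   60 ]
[  0    0  -58/3  |  -58 ]
Back-substitution:
x_3 = (-58) / (-58/3) = 3
x_2 = (60 - (-5)*(3)) / -15 = -5
x_1 = (26 - (-6)*(-5)) / -1 = 4

(4, -5, 3)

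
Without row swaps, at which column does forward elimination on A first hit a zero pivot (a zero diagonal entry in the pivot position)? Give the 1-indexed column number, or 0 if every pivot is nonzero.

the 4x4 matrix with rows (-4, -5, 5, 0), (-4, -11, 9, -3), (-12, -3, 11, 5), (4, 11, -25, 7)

Naive forward elimination:
R2 <- R2 - (1)*R1:  [  0  -6   4  -3 ]
R3 <- R3 - (3)*R1:  [  0  12  -4   5 ]
R4 <- R4 - (-1)*R1:  [   0    6  -20    7 ]
R3 <- R3 - (-2)*R2:  [  0   0   4  -1 ]
R4 <- R4 - (-1)*R2:  [   0    0  -16    4 ]
R4 <- R4 - (-4)*R3:  [ 0  0  0  0 ]
Matrix at this point:
[ -4  -5  5   0 ]
[  0  -6  4  -3 ]
[  0   0  4  -1 ]
[  0   0  0   0 ]
Pivot entry (4,4) in the last row is zero and there are no rows below to swap with -> zero pivot in column 4 (A is singular).

first zero-pivot column = 4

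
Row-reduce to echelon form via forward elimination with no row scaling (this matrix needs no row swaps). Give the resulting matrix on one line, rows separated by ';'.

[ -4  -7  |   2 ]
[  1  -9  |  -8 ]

REF = [-4 -7 2; 0 -43/4 -15/2]

Forward elimination:
R2 <- R2 - (-1/4)*R1:  [     0  -43/4  -15/2 ]
Row echelon form:
[ -4     -7  |      2 ]
[  0  -43/4  |  -15/2 ]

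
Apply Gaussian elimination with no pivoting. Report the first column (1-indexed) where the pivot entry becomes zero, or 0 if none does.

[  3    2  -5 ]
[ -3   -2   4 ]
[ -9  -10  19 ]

Naive forward elimination:
R2 <- R2 - (-1)*R1:  [  0   0  -1 ]
R3 <- R3 - (-3)*R1:  [  0  -4   4 ]
Matrix at this point:
[ 3   2  -5 ]
[ 0   0  -1 ]
[ 0  -4   4 ]
Pivot entry (2,2) is zero but row 3 has -4 in column 2 -> naive elimination stops; a row interchange (e.g. R2 <-> R3) would be required here.

first zero-pivot column = 2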